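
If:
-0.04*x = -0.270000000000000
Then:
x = 6.75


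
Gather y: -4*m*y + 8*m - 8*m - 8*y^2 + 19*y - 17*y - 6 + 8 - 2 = -8*y^2 + y*(2 - 4*m)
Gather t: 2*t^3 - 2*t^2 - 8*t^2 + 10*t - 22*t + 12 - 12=2*t^3 - 10*t^2 - 12*t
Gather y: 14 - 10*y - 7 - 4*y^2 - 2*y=-4*y^2 - 12*y + 7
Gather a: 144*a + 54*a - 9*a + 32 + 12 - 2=189*a + 42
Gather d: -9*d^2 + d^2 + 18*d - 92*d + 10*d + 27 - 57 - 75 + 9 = -8*d^2 - 64*d - 96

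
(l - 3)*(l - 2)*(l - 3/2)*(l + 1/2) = l^4 - 6*l^3 + 41*l^2/4 - 9*l/4 - 9/2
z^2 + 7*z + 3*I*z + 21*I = (z + 7)*(z + 3*I)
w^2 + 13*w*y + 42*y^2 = (w + 6*y)*(w + 7*y)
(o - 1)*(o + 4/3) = o^2 + o/3 - 4/3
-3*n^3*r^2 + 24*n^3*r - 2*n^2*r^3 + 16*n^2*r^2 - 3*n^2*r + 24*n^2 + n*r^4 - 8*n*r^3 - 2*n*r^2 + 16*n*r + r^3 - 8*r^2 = (-3*n + r)*(n + r)*(r - 8)*(n*r + 1)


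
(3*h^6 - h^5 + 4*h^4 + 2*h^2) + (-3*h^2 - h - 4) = 3*h^6 - h^5 + 4*h^4 - h^2 - h - 4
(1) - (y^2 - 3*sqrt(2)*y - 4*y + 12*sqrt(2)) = -y^2 + 4*y + 3*sqrt(2)*y - 12*sqrt(2) + 1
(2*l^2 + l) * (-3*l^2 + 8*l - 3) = -6*l^4 + 13*l^3 + 2*l^2 - 3*l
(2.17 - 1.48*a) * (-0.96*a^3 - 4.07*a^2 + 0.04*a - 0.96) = 1.4208*a^4 + 3.9404*a^3 - 8.8911*a^2 + 1.5076*a - 2.0832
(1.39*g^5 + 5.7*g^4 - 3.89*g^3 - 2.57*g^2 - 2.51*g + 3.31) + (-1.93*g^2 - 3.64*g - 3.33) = 1.39*g^5 + 5.7*g^4 - 3.89*g^3 - 4.5*g^2 - 6.15*g - 0.02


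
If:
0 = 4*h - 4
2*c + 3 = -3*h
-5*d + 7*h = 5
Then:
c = -3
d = 2/5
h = 1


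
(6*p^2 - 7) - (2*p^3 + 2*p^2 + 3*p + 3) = -2*p^3 + 4*p^2 - 3*p - 10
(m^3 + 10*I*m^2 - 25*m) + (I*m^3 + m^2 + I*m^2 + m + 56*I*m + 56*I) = m^3 + I*m^3 + m^2 + 11*I*m^2 - 24*m + 56*I*m + 56*I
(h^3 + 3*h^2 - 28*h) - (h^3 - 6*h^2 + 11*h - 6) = 9*h^2 - 39*h + 6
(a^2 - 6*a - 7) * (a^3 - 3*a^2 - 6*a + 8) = a^5 - 9*a^4 + 5*a^3 + 65*a^2 - 6*a - 56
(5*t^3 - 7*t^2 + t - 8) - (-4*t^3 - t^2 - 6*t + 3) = 9*t^3 - 6*t^2 + 7*t - 11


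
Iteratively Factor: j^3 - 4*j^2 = (j)*(j^2 - 4*j) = j^2*(j - 4)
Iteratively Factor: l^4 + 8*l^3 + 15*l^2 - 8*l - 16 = (l + 1)*(l^3 + 7*l^2 + 8*l - 16) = (l + 1)*(l + 4)*(l^2 + 3*l - 4) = (l - 1)*(l + 1)*(l + 4)*(l + 4)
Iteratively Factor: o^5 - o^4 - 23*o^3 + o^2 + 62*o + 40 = (o - 2)*(o^4 + o^3 - 21*o^2 - 41*o - 20) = (o - 5)*(o - 2)*(o^3 + 6*o^2 + 9*o + 4) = (o - 5)*(o - 2)*(o + 4)*(o^2 + 2*o + 1) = (o - 5)*(o - 2)*(o + 1)*(o + 4)*(o + 1)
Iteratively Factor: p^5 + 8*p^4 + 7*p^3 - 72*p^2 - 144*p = (p + 4)*(p^4 + 4*p^3 - 9*p^2 - 36*p) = (p + 3)*(p + 4)*(p^3 + p^2 - 12*p) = (p + 3)*(p + 4)^2*(p^2 - 3*p) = p*(p + 3)*(p + 4)^2*(p - 3)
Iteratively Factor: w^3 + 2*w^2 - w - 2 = (w + 2)*(w^2 - 1) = (w - 1)*(w + 2)*(w + 1)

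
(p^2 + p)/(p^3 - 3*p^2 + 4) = p/(p^2 - 4*p + 4)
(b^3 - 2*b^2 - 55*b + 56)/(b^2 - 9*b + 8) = b + 7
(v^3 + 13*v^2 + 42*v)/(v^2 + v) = (v^2 + 13*v + 42)/(v + 1)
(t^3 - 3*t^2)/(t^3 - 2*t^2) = (t - 3)/(t - 2)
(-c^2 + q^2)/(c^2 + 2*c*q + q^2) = (-c + q)/(c + q)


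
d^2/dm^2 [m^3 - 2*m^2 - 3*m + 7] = 6*m - 4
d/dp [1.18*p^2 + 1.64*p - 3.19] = 2.36*p + 1.64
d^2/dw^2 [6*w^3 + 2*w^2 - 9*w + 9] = 36*w + 4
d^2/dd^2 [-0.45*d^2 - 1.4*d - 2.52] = -0.900000000000000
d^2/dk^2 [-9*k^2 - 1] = -18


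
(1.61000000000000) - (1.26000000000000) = 0.350000000000000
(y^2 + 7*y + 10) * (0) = 0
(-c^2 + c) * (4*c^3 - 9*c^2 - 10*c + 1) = -4*c^5 + 13*c^4 + c^3 - 11*c^2 + c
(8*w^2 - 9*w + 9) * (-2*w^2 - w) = -16*w^4 + 10*w^3 - 9*w^2 - 9*w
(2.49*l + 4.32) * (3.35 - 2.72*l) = -6.7728*l^2 - 3.4089*l + 14.472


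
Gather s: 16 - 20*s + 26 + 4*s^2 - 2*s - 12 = 4*s^2 - 22*s + 30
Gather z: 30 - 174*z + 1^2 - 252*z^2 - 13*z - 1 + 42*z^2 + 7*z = -210*z^2 - 180*z + 30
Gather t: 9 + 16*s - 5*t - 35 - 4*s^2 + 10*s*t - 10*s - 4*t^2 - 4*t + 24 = -4*s^2 + 6*s - 4*t^2 + t*(10*s - 9) - 2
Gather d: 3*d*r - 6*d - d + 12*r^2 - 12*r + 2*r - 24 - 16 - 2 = d*(3*r - 7) + 12*r^2 - 10*r - 42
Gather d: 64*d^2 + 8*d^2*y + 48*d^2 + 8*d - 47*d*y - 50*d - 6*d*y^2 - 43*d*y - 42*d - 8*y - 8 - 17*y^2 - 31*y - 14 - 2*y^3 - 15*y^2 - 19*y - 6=d^2*(8*y + 112) + d*(-6*y^2 - 90*y - 84) - 2*y^3 - 32*y^2 - 58*y - 28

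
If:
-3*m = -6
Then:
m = 2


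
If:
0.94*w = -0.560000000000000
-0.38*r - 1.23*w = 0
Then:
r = 1.93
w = -0.60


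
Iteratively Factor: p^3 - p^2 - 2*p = (p + 1)*(p^2 - 2*p) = p*(p + 1)*(p - 2)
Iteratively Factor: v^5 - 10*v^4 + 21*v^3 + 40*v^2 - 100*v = (v + 2)*(v^4 - 12*v^3 + 45*v^2 - 50*v) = (v - 5)*(v + 2)*(v^3 - 7*v^2 + 10*v) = (v - 5)*(v - 2)*(v + 2)*(v^2 - 5*v) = v*(v - 5)*(v - 2)*(v + 2)*(v - 5)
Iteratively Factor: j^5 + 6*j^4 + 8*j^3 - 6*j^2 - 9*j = (j + 3)*(j^4 + 3*j^3 - j^2 - 3*j) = (j - 1)*(j + 3)*(j^3 + 4*j^2 + 3*j) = j*(j - 1)*(j + 3)*(j^2 + 4*j + 3) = j*(j - 1)*(j + 3)^2*(j + 1)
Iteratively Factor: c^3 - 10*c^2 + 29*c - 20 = (c - 1)*(c^2 - 9*c + 20) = (c - 5)*(c - 1)*(c - 4)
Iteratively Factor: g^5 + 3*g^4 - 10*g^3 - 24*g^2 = (g + 4)*(g^4 - g^3 - 6*g^2) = g*(g + 4)*(g^3 - g^2 - 6*g) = g*(g - 3)*(g + 4)*(g^2 + 2*g) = g*(g - 3)*(g + 2)*(g + 4)*(g)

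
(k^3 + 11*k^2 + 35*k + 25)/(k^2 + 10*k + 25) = k + 1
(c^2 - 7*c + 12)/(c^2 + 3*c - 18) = (c - 4)/(c + 6)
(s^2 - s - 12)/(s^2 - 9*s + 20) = (s + 3)/(s - 5)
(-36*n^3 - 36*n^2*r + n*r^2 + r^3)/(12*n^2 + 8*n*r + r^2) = (-6*n^2 - 5*n*r + r^2)/(2*n + r)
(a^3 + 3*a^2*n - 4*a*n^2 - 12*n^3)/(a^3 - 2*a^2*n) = 1 + 5*n/a + 6*n^2/a^2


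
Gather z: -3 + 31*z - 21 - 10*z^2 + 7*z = -10*z^2 + 38*z - 24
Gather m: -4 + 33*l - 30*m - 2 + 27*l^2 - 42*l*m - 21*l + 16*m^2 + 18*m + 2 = 27*l^2 + 12*l + 16*m^2 + m*(-42*l - 12) - 4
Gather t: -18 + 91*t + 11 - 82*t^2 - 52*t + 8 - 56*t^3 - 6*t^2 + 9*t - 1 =-56*t^3 - 88*t^2 + 48*t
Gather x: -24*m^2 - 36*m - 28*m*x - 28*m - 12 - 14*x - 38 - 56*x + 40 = -24*m^2 - 64*m + x*(-28*m - 70) - 10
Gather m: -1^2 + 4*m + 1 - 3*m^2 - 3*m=-3*m^2 + m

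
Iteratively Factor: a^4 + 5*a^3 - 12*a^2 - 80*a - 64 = (a + 1)*(a^3 + 4*a^2 - 16*a - 64) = (a - 4)*(a + 1)*(a^2 + 8*a + 16) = (a - 4)*(a + 1)*(a + 4)*(a + 4)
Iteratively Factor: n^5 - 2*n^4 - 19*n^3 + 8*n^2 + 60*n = (n - 2)*(n^4 - 19*n^2 - 30*n) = (n - 2)*(n + 2)*(n^3 - 2*n^2 - 15*n) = n*(n - 2)*(n + 2)*(n^2 - 2*n - 15) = n*(n - 5)*(n - 2)*(n + 2)*(n + 3)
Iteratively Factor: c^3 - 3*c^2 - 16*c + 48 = (c + 4)*(c^2 - 7*c + 12) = (c - 3)*(c + 4)*(c - 4)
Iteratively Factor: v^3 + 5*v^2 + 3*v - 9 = (v + 3)*(v^2 + 2*v - 3) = (v - 1)*(v + 3)*(v + 3)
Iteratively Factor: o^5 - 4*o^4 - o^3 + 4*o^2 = (o)*(o^4 - 4*o^3 - o^2 + 4*o) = o*(o - 1)*(o^3 - 3*o^2 - 4*o) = o^2*(o - 1)*(o^2 - 3*o - 4) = o^2*(o - 4)*(o - 1)*(o + 1)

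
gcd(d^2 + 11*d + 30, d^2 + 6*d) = d + 6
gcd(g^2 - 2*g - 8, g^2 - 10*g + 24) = g - 4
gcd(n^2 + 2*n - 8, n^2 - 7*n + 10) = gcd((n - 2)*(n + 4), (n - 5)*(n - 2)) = n - 2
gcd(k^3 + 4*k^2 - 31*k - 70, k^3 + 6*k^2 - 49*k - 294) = k + 7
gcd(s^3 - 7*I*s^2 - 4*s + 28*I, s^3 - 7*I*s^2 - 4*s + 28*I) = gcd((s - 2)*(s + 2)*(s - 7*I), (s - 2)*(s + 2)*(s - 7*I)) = s^3 - 7*I*s^2 - 4*s + 28*I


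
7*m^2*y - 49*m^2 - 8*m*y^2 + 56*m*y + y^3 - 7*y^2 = (-7*m + y)*(-m + y)*(y - 7)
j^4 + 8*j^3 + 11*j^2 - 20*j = j*(j - 1)*(j + 4)*(j + 5)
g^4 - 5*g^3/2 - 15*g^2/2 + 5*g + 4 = (g - 4)*(g - 1)*(g + 1/2)*(g + 2)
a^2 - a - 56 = (a - 8)*(a + 7)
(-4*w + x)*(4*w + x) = -16*w^2 + x^2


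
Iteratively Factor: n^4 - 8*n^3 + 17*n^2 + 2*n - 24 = (n - 2)*(n^3 - 6*n^2 + 5*n + 12) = (n - 3)*(n - 2)*(n^2 - 3*n - 4) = (n - 4)*(n - 3)*(n - 2)*(n + 1)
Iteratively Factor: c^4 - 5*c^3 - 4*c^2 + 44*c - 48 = (c - 4)*(c^3 - c^2 - 8*c + 12) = (c - 4)*(c + 3)*(c^2 - 4*c + 4) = (c - 4)*(c - 2)*(c + 3)*(c - 2)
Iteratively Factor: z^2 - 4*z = (z - 4)*(z)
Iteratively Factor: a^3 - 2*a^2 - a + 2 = (a - 1)*(a^2 - a - 2) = (a - 2)*(a - 1)*(a + 1)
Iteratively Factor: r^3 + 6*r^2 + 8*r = (r + 2)*(r^2 + 4*r) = r*(r + 2)*(r + 4)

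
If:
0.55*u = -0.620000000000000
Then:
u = -1.13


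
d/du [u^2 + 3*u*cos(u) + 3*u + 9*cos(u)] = -3*u*sin(u) + 2*u - 9*sin(u) + 3*cos(u) + 3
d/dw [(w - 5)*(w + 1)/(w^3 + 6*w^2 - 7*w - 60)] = (-w^4 + 8*w^3 + 32*w^2 - 60*w + 205)/(w^6 + 12*w^5 + 22*w^4 - 204*w^3 - 671*w^2 + 840*w + 3600)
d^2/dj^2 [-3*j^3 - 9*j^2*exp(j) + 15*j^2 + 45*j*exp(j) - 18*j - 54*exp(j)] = -9*j^2*exp(j) + 9*j*exp(j) - 18*j + 18*exp(j) + 30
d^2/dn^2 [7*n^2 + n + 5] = 14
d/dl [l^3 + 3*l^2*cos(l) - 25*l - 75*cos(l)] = -3*l^2*sin(l) + 3*l^2 + 6*l*cos(l) + 75*sin(l) - 25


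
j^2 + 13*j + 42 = (j + 6)*(j + 7)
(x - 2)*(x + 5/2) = x^2 + x/2 - 5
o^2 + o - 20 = (o - 4)*(o + 5)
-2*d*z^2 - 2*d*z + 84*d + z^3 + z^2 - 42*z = (-2*d + z)*(z - 6)*(z + 7)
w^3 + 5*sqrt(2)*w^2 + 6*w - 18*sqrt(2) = (w - sqrt(2))*(w + 3*sqrt(2))^2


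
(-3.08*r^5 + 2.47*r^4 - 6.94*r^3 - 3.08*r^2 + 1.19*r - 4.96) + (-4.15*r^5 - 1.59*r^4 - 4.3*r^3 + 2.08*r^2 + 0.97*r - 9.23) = -7.23*r^5 + 0.88*r^4 - 11.24*r^3 - 1.0*r^2 + 2.16*r - 14.19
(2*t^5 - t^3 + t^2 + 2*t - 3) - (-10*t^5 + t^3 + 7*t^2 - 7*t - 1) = 12*t^5 - 2*t^3 - 6*t^2 + 9*t - 2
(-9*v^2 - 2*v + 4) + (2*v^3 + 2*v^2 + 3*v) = 2*v^3 - 7*v^2 + v + 4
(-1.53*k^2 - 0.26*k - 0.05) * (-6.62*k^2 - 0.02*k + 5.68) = 10.1286*k^4 + 1.7518*k^3 - 8.3542*k^2 - 1.4758*k - 0.284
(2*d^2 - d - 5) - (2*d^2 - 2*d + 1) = d - 6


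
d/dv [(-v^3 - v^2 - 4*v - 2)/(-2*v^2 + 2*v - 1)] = (2*v^4 - 4*v^3 - 7*v^2 - 6*v + 8)/(4*v^4 - 8*v^3 + 8*v^2 - 4*v + 1)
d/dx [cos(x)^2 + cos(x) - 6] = -sin(x) - sin(2*x)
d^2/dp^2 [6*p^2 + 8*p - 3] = 12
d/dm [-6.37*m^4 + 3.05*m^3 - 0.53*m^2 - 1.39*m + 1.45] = -25.48*m^3 + 9.15*m^2 - 1.06*m - 1.39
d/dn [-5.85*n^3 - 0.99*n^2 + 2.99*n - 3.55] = -17.55*n^2 - 1.98*n + 2.99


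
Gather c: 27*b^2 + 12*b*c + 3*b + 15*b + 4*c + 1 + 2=27*b^2 + 18*b + c*(12*b + 4) + 3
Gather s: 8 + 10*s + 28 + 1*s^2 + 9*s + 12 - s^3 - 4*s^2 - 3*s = -s^3 - 3*s^2 + 16*s + 48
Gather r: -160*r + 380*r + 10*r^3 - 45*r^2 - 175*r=10*r^3 - 45*r^2 + 45*r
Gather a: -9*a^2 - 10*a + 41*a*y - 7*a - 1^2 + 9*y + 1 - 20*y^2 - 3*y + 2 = -9*a^2 + a*(41*y - 17) - 20*y^2 + 6*y + 2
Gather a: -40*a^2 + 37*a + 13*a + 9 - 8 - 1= -40*a^2 + 50*a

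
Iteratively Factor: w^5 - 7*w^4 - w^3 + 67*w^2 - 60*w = (w - 4)*(w^4 - 3*w^3 - 13*w^2 + 15*w) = w*(w - 4)*(w^3 - 3*w^2 - 13*w + 15) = w*(w - 4)*(w - 1)*(w^2 - 2*w - 15) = w*(w - 5)*(w - 4)*(w - 1)*(w + 3)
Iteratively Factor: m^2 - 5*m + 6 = (m - 2)*(m - 3)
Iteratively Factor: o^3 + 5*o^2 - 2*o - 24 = (o - 2)*(o^2 + 7*o + 12) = (o - 2)*(o + 3)*(o + 4)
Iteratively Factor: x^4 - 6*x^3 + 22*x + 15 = (x - 5)*(x^3 - x^2 - 5*x - 3) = (x - 5)*(x + 1)*(x^2 - 2*x - 3) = (x - 5)*(x - 3)*(x + 1)*(x + 1)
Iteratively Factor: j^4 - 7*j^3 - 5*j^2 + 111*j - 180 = (j - 3)*(j^3 - 4*j^2 - 17*j + 60) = (j - 5)*(j - 3)*(j^2 + j - 12) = (j - 5)*(j - 3)^2*(j + 4)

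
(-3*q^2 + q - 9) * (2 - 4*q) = 12*q^3 - 10*q^2 + 38*q - 18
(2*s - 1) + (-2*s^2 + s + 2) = -2*s^2 + 3*s + 1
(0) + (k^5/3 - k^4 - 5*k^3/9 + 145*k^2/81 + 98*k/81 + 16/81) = k^5/3 - k^4 - 5*k^3/9 + 145*k^2/81 + 98*k/81 + 16/81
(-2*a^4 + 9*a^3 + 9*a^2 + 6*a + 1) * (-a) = 2*a^5 - 9*a^4 - 9*a^3 - 6*a^2 - a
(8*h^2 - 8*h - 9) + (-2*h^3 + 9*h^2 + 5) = -2*h^3 + 17*h^2 - 8*h - 4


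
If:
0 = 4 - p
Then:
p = 4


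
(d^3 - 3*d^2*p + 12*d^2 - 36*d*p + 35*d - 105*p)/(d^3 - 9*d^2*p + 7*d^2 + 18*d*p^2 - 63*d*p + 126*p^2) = (-d - 5)/(-d + 6*p)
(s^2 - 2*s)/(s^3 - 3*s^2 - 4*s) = (2 - s)/(-s^2 + 3*s + 4)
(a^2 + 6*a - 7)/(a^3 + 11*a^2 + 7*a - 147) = (a - 1)/(a^2 + 4*a - 21)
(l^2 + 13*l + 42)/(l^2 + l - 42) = (l + 6)/(l - 6)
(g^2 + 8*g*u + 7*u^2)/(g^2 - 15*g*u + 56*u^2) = (g^2 + 8*g*u + 7*u^2)/(g^2 - 15*g*u + 56*u^2)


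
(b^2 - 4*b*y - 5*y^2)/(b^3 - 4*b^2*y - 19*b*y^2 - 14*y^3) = (-b + 5*y)/(-b^2 + 5*b*y + 14*y^2)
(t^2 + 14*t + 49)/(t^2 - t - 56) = (t + 7)/(t - 8)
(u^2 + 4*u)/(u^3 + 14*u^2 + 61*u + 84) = u/(u^2 + 10*u + 21)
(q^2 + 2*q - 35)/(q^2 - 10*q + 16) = (q^2 + 2*q - 35)/(q^2 - 10*q + 16)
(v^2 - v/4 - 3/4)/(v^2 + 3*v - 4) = (v + 3/4)/(v + 4)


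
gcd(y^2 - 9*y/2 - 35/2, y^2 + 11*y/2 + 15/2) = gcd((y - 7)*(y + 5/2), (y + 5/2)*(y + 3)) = y + 5/2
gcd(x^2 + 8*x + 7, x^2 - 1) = x + 1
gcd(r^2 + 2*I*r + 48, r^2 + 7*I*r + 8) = r + 8*I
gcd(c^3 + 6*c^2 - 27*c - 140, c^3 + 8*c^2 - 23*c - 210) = c^2 + 2*c - 35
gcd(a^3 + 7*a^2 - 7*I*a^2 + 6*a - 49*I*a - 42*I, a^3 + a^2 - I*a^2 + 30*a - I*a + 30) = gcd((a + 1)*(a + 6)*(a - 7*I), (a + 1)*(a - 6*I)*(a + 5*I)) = a + 1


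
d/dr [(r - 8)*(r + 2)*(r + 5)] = 3*r^2 - 2*r - 46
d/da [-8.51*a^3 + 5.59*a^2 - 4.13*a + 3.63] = -25.53*a^2 + 11.18*a - 4.13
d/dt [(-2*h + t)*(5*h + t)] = 3*h + 2*t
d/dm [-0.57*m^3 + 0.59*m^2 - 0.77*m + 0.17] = -1.71*m^2 + 1.18*m - 0.77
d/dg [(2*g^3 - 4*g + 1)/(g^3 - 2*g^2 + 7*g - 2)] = (-4*g^4 + 36*g^3 - 23*g^2 + 4*g + 1)/(g^6 - 4*g^5 + 18*g^4 - 32*g^3 + 57*g^2 - 28*g + 4)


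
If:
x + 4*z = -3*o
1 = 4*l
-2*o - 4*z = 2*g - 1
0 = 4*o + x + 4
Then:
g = 9/2 - 6*z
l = 1/4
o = 4*z - 4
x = 12 - 16*z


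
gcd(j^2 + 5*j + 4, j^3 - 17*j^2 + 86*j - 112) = 1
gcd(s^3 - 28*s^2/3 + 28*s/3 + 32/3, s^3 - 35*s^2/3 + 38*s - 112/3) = s - 2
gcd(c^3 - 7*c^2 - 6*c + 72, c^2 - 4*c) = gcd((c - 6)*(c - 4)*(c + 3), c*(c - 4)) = c - 4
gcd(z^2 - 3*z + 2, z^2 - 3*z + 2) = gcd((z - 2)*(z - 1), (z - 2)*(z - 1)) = z^2 - 3*z + 2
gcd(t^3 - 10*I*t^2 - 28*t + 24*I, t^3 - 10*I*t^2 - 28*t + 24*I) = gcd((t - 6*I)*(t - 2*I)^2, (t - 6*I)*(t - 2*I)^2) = t^3 - 10*I*t^2 - 28*t + 24*I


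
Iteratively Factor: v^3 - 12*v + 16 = (v - 2)*(v^2 + 2*v - 8) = (v - 2)*(v + 4)*(v - 2)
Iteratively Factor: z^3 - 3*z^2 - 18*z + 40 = (z - 2)*(z^2 - z - 20) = (z - 2)*(z + 4)*(z - 5)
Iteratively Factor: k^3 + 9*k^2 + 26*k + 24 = (k + 4)*(k^2 + 5*k + 6) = (k + 2)*(k + 4)*(k + 3)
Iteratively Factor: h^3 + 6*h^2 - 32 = (h + 4)*(h^2 + 2*h - 8) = (h + 4)^2*(h - 2)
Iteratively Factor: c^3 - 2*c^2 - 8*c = (c + 2)*(c^2 - 4*c) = c*(c + 2)*(c - 4)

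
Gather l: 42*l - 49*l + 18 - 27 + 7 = -7*l - 2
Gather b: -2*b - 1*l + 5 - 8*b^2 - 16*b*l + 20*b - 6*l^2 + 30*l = -8*b^2 + b*(18 - 16*l) - 6*l^2 + 29*l + 5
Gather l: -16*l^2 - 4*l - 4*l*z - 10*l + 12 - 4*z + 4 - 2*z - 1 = -16*l^2 + l*(-4*z - 14) - 6*z + 15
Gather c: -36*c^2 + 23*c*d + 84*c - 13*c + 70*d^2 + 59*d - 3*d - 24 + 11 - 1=-36*c^2 + c*(23*d + 71) + 70*d^2 + 56*d - 14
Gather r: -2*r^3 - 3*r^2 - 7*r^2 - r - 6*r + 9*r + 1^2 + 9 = -2*r^3 - 10*r^2 + 2*r + 10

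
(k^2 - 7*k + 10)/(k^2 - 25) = (k - 2)/(k + 5)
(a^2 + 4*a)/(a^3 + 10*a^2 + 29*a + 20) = a/(a^2 + 6*a + 5)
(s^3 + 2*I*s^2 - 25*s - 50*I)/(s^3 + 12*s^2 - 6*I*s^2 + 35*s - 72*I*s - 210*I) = (s^2 + s*(-5 + 2*I) - 10*I)/(s^2 + s*(7 - 6*I) - 42*I)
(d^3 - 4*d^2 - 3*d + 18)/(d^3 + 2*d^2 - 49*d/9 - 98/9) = 9*(d^2 - 6*d + 9)/(9*d^2 - 49)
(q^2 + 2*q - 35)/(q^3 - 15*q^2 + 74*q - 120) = (q + 7)/(q^2 - 10*q + 24)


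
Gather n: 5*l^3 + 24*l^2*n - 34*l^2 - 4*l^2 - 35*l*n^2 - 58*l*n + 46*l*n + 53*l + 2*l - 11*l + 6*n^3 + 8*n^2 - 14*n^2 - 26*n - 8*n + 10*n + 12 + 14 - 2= 5*l^3 - 38*l^2 + 44*l + 6*n^3 + n^2*(-35*l - 6) + n*(24*l^2 - 12*l - 24) + 24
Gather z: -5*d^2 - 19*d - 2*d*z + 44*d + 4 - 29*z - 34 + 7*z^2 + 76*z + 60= -5*d^2 + 25*d + 7*z^2 + z*(47 - 2*d) + 30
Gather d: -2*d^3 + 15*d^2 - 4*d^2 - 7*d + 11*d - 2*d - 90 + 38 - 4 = -2*d^3 + 11*d^2 + 2*d - 56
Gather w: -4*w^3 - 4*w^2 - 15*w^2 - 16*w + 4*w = -4*w^3 - 19*w^2 - 12*w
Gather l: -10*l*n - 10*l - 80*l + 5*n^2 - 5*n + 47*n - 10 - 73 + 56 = l*(-10*n - 90) + 5*n^2 + 42*n - 27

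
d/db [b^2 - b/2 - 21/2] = 2*b - 1/2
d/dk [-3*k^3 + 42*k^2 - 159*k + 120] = -9*k^2 + 84*k - 159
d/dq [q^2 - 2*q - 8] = 2*q - 2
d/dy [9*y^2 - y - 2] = 18*y - 1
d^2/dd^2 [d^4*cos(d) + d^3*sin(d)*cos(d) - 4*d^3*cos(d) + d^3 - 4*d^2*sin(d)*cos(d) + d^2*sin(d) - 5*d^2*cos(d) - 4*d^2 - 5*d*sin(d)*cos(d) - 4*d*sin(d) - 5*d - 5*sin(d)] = -d^4*cos(d) - 8*d^3*sin(d) - 2*d^3*sin(2*d) + 4*d^3*cos(d) + 23*d^2*sin(d) + 8*d^2*sin(2*d) + 17*d^2*cos(d) + 6*d^2*cos(2*d) + 24*d*sin(d) + 13*d*sin(2*d) - 20*d*cos(d) - 16*d*cos(2*d) + 6*d + 7*sin(d) - 4*sin(2*d) - 18*cos(d) - 10*cos(2*d) - 8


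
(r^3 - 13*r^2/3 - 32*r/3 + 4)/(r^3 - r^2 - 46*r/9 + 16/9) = 3*(r - 6)/(3*r - 8)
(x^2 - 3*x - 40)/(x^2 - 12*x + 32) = (x + 5)/(x - 4)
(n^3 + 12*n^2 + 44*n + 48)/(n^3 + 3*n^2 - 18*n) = (n^2 + 6*n + 8)/(n*(n - 3))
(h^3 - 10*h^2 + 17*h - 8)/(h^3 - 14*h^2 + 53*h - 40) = (h - 1)/(h - 5)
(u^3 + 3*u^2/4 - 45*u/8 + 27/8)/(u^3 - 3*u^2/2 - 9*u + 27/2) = (u - 3/4)/(u - 3)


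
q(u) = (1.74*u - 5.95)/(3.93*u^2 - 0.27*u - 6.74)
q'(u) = (0.27 - 7.86*u)*(1.74*u - 5.95)/(3.93*u^2 - 0.27*u - 6.74)^2 + 1.74/(3.93*u^2 - 0.27*u - 6.74)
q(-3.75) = -0.25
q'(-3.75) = -0.12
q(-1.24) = 22.37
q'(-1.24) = -623.03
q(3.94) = 0.02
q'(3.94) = 0.02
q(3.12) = -0.02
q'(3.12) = 0.07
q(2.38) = -0.12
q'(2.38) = 0.27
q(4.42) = 0.03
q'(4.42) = 0.01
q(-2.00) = -0.99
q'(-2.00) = -1.48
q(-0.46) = 1.17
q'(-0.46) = -1.08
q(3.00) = -0.03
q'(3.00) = 0.08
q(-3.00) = -0.38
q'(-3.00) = -0.25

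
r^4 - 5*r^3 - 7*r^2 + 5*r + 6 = (r - 6)*(r - 1)*(r + 1)^2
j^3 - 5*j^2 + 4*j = j*(j - 4)*(j - 1)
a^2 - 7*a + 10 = (a - 5)*(a - 2)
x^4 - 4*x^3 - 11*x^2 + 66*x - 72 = (x - 3)^2*(x - 2)*(x + 4)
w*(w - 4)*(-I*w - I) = -I*w^3 + 3*I*w^2 + 4*I*w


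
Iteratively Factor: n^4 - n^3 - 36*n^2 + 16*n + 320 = (n + 4)*(n^3 - 5*n^2 - 16*n + 80) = (n - 5)*(n + 4)*(n^2 - 16) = (n - 5)*(n - 4)*(n + 4)*(n + 4)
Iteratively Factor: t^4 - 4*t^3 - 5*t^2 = (t)*(t^3 - 4*t^2 - 5*t) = t*(t + 1)*(t^2 - 5*t) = t^2*(t + 1)*(t - 5)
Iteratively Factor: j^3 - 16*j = (j + 4)*(j^2 - 4*j) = (j - 4)*(j + 4)*(j)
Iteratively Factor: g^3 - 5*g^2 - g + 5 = (g - 1)*(g^2 - 4*g - 5) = (g - 5)*(g - 1)*(g + 1)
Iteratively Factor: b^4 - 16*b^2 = (b - 4)*(b^3 + 4*b^2) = b*(b - 4)*(b^2 + 4*b) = b^2*(b - 4)*(b + 4)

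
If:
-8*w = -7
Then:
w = 7/8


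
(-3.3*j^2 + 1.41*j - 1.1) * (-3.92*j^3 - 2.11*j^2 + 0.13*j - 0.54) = 12.936*j^5 + 1.4358*j^4 + 0.9079*j^3 + 4.2863*j^2 - 0.9044*j + 0.594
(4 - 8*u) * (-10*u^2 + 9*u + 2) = 80*u^3 - 112*u^2 + 20*u + 8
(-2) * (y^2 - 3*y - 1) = -2*y^2 + 6*y + 2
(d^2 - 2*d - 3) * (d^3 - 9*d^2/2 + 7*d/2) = d^5 - 13*d^4/2 + 19*d^3/2 + 13*d^2/2 - 21*d/2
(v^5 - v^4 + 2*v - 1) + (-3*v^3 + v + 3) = v^5 - v^4 - 3*v^3 + 3*v + 2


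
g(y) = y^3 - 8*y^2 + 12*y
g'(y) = 3*y^2 - 16*y + 12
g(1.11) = 4.83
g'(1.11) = -2.06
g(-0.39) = -5.96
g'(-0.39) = 18.70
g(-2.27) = -80.16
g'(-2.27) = 63.78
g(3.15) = -10.32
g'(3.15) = -8.63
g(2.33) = -2.82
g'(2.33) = -8.99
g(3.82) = -15.16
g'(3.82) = -5.34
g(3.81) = -15.10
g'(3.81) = -5.41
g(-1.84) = -55.39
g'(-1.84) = 51.60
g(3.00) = -9.00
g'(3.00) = -9.00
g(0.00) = 0.00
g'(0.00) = 12.00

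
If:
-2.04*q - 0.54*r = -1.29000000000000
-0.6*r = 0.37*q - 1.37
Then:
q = 0.03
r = 2.26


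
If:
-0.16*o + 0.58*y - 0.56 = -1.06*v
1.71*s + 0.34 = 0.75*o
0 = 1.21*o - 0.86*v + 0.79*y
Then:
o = 0.42061135371179 - 1.16698689956332*y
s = -0.511836359457596*y - 0.0143517454480451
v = 0.5917903930131 - 0.723318777292576*y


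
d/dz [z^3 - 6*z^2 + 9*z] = 3*z^2 - 12*z + 9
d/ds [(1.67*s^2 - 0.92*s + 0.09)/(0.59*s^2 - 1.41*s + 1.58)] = (-1.8119*s^2 + 5.171*s - 1.3267)/(0.3481*s^4 - 1.6638*s^3 + 3.8525*s^2 - 4.4556*s + 2.4964)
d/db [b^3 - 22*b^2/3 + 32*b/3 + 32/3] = 3*b^2 - 44*b/3 + 32/3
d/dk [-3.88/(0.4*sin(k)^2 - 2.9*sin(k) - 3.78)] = (3.104*sin(k) - 11.252)*cos(k)/(-0.4*sin(k)^2 + 2.9*sin(k) + 3.78)^2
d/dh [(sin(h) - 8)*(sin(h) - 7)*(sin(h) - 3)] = (3*sin(h)^2 - 36*sin(h) + 101)*cos(h)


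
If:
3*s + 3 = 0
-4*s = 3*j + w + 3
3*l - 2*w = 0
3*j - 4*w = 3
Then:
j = 7/15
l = -4/15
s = -1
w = -2/5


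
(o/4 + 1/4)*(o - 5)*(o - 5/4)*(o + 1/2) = o^4/4 - 19*o^3/16 - 21*o^2/32 + 25*o/16 + 25/32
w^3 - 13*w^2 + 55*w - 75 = (w - 5)^2*(w - 3)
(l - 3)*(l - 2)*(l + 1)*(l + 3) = l^4 - l^3 - 11*l^2 + 9*l + 18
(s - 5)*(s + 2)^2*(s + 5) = s^4 + 4*s^3 - 21*s^2 - 100*s - 100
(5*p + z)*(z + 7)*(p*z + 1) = 5*p^2*z^2 + 35*p^2*z + p*z^3 + 7*p*z^2 + 5*p*z + 35*p + z^2 + 7*z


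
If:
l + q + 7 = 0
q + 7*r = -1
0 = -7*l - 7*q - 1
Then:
No Solution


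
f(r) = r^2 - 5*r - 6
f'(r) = 2*r - 5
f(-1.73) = 5.64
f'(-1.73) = -8.46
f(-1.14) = 1.00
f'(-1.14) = -7.28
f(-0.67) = -2.20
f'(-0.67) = -6.34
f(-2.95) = 17.45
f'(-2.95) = -10.90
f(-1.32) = 2.34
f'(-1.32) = -7.64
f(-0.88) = -0.83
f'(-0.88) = -6.76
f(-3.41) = 22.68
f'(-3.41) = -11.82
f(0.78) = -9.29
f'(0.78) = -3.44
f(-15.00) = 294.00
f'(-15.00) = -35.00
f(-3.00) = 18.00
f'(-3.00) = -11.00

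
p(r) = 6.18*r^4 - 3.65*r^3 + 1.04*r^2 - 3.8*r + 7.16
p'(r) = 24.72*r^3 - 10.95*r^2 + 2.08*r - 3.8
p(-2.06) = 162.60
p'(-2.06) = -270.65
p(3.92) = 1247.64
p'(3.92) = 1325.13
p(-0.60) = 11.40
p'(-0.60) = -14.33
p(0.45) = 5.58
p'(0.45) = -2.83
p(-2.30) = 238.75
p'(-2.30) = -367.28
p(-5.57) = 6639.87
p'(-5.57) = -4626.94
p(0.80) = 5.45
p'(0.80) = 3.51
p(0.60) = 5.27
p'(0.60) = -1.15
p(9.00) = 37943.33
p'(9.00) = 17148.85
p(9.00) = 37943.33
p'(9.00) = 17148.85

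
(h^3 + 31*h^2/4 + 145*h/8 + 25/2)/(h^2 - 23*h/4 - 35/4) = (h^2 + 13*h/2 + 10)/(h - 7)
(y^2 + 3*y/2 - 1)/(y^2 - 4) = (y - 1/2)/(y - 2)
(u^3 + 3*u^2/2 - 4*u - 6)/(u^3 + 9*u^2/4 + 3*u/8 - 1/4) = 4*(2*u^2 - u - 6)/(8*u^2 + 2*u - 1)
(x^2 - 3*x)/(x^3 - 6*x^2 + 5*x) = (x - 3)/(x^2 - 6*x + 5)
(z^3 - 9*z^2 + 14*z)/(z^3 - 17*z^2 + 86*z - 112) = z/(z - 8)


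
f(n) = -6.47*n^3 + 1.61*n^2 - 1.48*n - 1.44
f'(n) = -19.41*n^2 + 3.22*n - 1.48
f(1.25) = -13.41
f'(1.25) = -27.78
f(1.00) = -7.78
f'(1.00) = -17.67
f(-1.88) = 50.02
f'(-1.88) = -76.14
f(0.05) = -1.51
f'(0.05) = -1.37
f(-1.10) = 10.75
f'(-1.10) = -28.51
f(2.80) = -134.99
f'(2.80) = -144.64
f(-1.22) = 14.51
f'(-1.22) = -34.30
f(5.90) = -1282.93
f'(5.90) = -658.14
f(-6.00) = 1462.92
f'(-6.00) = -719.56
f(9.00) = -4600.98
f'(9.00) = -1544.71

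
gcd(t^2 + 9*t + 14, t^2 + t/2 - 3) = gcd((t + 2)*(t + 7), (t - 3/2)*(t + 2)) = t + 2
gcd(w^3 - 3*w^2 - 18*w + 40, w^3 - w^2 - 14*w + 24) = w^2 + 2*w - 8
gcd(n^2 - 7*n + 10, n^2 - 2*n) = n - 2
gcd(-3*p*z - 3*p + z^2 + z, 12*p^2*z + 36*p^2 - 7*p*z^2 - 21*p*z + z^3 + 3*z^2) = -3*p + z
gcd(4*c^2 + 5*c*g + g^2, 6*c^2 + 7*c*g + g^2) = c + g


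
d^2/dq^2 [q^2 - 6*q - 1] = 2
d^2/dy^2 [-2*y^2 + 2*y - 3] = -4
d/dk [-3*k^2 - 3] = -6*k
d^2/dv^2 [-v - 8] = 0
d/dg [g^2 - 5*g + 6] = 2*g - 5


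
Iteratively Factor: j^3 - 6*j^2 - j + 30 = (j - 3)*(j^2 - 3*j - 10) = (j - 5)*(j - 3)*(j + 2)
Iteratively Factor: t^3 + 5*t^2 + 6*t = (t + 3)*(t^2 + 2*t) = t*(t + 3)*(t + 2)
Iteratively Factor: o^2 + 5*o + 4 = (o + 1)*(o + 4)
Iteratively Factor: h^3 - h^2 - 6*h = (h - 3)*(h^2 + 2*h) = (h - 3)*(h + 2)*(h)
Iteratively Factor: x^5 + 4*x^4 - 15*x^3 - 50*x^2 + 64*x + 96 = (x - 2)*(x^4 + 6*x^3 - 3*x^2 - 56*x - 48) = (x - 3)*(x - 2)*(x^3 + 9*x^2 + 24*x + 16) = (x - 3)*(x - 2)*(x + 4)*(x^2 + 5*x + 4) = (x - 3)*(x - 2)*(x + 1)*(x + 4)*(x + 4)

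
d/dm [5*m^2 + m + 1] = 10*m + 1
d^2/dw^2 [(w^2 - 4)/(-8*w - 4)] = 15/(2*(8*w^3 + 12*w^2 + 6*w + 1))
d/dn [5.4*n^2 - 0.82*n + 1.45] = 10.8*n - 0.82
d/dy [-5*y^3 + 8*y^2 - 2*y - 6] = -15*y^2 + 16*y - 2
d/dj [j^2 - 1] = 2*j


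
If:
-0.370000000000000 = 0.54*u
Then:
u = -0.69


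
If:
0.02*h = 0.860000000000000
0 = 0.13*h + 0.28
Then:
No Solution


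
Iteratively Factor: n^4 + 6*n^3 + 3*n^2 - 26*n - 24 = (n + 1)*(n^3 + 5*n^2 - 2*n - 24) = (n - 2)*(n + 1)*(n^2 + 7*n + 12) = (n - 2)*(n + 1)*(n + 4)*(n + 3)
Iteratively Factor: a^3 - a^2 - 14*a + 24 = (a + 4)*(a^2 - 5*a + 6) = (a - 3)*(a + 4)*(a - 2)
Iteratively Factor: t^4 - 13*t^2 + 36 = (t - 3)*(t^3 + 3*t^2 - 4*t - 12) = (t - 3)*(t + 3)*(t^2 - 4) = (t - 3)*(t - 2)*(t + 3)*(t + 2)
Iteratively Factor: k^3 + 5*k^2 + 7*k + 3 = (k + 1)*(k^2 + 4*k + 3) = (k + 1)^2*(k + 3)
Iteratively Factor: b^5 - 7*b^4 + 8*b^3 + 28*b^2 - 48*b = (b - 3)*(b^4 - 4*b^3 - 4*b^2 + 16*b) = (b - 3)*(b + 2)*(b^3 - 6*b^2 + 8*b) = (b - 3)*(b - 2)*(b + 2)*(b^2 - 4*b) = b*(b - 3)*(b - 2)*(b + 2)*(b - 4)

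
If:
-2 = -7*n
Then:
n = 2/7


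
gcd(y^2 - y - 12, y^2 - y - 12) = y^2 - y - 12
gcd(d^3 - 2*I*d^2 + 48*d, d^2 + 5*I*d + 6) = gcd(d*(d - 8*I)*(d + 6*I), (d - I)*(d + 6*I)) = d + 6*I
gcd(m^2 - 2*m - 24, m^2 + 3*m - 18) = 1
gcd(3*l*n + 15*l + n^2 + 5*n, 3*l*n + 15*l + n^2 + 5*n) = 3*l*n + 15*l + n^2 + 5*n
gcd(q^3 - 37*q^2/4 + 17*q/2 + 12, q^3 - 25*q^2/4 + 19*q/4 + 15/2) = q^2 - 5*q/4 - 3/2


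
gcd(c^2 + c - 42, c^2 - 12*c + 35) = 1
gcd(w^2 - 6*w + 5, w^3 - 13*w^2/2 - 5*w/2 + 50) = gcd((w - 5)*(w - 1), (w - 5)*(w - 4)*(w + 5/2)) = w - 5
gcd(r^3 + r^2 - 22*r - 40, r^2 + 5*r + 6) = r + 2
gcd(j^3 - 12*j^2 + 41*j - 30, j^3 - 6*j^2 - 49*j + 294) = j - 6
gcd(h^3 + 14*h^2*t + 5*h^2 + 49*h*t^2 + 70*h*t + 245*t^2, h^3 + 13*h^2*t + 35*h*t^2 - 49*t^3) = h^2 + 14*h*t + 49*t^2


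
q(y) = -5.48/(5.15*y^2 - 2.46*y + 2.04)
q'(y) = -5.48*(2.46 - 10.3*y)/(5.15*y^2 - 2.46*y + 2.04)^2 = (56.444*y - 13.4808)/(5.15*y^2 - 2.46*y + 2.04)^2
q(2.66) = -0.17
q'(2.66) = 0.13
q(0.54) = -2.48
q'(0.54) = 3.47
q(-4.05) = -0.06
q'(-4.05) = -0.03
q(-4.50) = -0.05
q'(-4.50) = -0.02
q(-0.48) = -1.24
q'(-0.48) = -2.09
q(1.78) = -0.39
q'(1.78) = 0.45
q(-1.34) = -0.38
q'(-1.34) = -0.42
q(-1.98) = -0.20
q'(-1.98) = -0.17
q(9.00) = -0.01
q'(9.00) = 0.00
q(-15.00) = -0.00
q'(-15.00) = -0.00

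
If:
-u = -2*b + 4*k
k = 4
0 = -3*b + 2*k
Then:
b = 8/3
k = 4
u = -32/3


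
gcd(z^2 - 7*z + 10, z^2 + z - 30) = z - 5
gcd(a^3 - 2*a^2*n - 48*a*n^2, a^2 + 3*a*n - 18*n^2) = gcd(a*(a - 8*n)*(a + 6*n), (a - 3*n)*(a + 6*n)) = a + 6*n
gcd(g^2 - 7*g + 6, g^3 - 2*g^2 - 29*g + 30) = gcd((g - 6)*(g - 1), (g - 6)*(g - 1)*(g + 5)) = g^2 - 7*g + 6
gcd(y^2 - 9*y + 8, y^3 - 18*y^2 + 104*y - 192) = y - 8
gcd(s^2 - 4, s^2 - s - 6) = s + 2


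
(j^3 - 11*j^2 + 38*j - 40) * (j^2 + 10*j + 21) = j^5 - j^4 - 51*j^3 + 109*j^2 + 398*j - 840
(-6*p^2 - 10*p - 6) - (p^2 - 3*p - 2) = -7*p^2 - 7*p - 4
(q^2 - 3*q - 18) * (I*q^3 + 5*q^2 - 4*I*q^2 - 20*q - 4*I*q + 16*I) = I*q^5 + 5*q^4 - 7*I*q^4 - 35*q^3 - 10*I*q^3 - 30*q^2 + 100*I*q^2 + 360*q + 24*I*q - 288*I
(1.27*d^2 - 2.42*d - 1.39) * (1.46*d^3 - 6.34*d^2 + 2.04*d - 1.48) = 1.8542*d^5 - 11.585*d^4 + 15.9042*d^3 + 1.9962*d^2 + 0.746*d + 2.0572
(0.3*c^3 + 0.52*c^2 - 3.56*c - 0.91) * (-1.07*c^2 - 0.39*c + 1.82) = -0.321*c^5 - 0.6734*c^4 + 4.1524*c^3 + 3.3085*c^2 - 6.1243*c - 1.6562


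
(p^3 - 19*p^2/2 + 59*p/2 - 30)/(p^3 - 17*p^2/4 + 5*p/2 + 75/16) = 8*(p^2 - 7*p + 12)/(8*p^2 - 14*p - 15)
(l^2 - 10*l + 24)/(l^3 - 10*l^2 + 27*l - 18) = (l - 4)/(l^2 - 4*l + 3)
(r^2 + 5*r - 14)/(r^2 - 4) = (r + 7)/(r + 2)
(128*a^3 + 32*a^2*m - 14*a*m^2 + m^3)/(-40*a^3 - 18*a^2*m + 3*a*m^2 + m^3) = (-64*a^2 + 16*a*m - m^2)/(20*a^2 - a*m - m^2)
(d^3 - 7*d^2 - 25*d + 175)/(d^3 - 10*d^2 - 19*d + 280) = (d - 5)/(d - 8)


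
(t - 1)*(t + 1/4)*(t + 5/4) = t^3 + t^2/2 - 19*t/16 - 5/16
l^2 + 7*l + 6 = (l + 1)*(l + 6)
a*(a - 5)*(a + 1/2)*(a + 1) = a^4 - 7*a^3/2 - 7*a^2 - 5*a/2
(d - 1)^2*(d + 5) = d^3 + 3*d^2 - 9*d + 5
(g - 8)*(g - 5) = g^2 - 13*g + 40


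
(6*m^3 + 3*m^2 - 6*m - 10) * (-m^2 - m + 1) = -6*m^5 - 9*m^4 + 9*m^3 + 19*m^2 + 4*m - 10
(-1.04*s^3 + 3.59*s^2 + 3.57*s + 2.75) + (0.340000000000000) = -1.04*s^3 + 3.59*s^2 + 3.57*s + 3.09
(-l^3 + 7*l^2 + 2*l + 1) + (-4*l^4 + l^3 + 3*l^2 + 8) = -4*l^4 + 10*l^2 + 2*l + 9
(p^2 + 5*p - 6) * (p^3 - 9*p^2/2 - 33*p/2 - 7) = p^5 + p^4/2 - 45*p^3 - 125*p^2/2 + 64*p + 42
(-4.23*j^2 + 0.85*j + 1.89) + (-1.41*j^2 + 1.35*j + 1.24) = -5.64*j^2 + 2.2*j + 3.13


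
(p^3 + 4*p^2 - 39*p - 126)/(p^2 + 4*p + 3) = (p^2 + p - 42)/(p + 1)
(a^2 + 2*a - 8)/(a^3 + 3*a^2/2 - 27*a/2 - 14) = 2*(a - 2)/(2*a^2 - 5*a - 7)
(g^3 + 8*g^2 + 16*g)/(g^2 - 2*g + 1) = g*(g^2 + 8*g + 16)/(g^2 - 2*g + 1)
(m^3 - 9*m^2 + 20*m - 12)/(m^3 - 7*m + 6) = (m - 6)/(m + 3)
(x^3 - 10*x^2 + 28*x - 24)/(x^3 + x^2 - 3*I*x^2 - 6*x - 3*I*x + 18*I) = (x^2 - 8*x + 12)/(x^2 + 3*x*(1 - I) - 9*I)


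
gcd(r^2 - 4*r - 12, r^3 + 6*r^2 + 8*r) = r + 2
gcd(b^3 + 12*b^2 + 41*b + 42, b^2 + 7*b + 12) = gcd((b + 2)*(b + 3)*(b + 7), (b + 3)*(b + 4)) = b + 3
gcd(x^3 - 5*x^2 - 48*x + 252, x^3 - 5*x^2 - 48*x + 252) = x^3 - 5*x^2 - 48*x + 252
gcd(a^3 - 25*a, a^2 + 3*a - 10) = a + 5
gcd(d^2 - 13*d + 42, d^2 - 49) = d - 7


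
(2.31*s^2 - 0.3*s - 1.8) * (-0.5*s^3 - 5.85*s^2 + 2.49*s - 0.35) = -1.155*s^5 - 13.3635*s^4 + 8.4069*s^3 + 8.9745*s^2 - 4.377*s + 0.63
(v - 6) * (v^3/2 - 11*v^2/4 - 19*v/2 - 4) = v^4/2 - 23*v^3/4 + 7*v^2 + 53*v + 24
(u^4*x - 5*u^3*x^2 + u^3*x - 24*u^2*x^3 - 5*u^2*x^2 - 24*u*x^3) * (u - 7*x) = u^5*x - 12*u^4*x^2 + u^4*x + 11*u^3*x^3 - 12*u^3*x^2 + 168*u^2*x^4 + 11*u^2*x^3 + 168*u*x^4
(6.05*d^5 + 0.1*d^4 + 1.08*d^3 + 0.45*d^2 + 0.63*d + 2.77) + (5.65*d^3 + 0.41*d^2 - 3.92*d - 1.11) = 6.05*d^5 + 0.1*d^4 + 6.73*d^3 + 0.86*d^2 - 3.29*d + 1.66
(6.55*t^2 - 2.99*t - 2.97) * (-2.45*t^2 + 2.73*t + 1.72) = -16.0475*t^4 + 25.207*t^3 + 10.3798*t^2 - 13.2509*t - 5.1084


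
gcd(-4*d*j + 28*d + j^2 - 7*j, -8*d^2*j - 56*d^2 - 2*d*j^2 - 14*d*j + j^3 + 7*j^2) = 4*d - j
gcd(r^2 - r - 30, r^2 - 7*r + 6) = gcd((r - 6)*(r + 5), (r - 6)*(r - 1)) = r - 6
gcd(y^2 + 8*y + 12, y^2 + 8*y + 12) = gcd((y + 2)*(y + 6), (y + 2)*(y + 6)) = y^2 + 8*y + 12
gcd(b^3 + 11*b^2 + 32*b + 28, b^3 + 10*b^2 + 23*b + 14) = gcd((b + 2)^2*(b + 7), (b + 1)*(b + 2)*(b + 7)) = b^2 + 9*b + 14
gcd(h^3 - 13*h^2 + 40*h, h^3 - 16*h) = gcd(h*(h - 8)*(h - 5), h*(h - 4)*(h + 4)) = h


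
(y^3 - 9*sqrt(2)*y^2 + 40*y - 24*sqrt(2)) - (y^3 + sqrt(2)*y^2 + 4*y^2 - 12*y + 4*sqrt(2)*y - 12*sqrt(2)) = -10*sqrt(2)*y^2 - 4*y^2 - 4*sqrt(2)*y + 52*y - 12*sqrt(2)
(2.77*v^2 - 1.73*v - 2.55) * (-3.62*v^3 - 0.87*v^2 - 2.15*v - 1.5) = -10.0274*v^5 + 3.8527*v^4 + 4.7806*v^3 + 1.783*v^2 + 8.0775*v + 3.825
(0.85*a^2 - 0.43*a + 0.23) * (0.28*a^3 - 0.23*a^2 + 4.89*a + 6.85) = 0.238*a^5 - 0.3159*a^4 + 4.3198*a^3 + 3.6669*a^2 - 1.8208*a + 1.5755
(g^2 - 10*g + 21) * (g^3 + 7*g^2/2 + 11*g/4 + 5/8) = g^5 - 13*g^4/2 - 45*g^3/4 + 373*g^2/8 + 103*g/2 + 105/8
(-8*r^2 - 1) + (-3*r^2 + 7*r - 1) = -11*r^2 + 7*r - 2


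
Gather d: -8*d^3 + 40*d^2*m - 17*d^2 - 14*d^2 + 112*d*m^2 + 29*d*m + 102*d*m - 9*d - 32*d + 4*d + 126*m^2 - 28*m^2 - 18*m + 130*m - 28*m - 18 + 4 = -8*d^3 + d^2*(40*m - 31) + d*(112*m^2 + 131*m - 37) + 98*m^2 + 84*m - 14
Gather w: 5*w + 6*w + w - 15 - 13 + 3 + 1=12*w - 24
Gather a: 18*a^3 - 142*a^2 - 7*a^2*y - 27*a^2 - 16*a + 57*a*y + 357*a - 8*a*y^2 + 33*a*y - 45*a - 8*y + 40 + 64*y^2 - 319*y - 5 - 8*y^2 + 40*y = 18*a^3 + a^2*(-7*y - 169) + a*(-8*y^2 + 90*y + 296) + 56*y^2 - 287*y + 35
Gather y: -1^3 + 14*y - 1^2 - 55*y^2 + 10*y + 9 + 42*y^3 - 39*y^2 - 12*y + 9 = 42*y^3 - 94*y^2 + 12*y + 16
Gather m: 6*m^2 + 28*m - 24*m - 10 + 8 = 6*m^2 + 4*m - 2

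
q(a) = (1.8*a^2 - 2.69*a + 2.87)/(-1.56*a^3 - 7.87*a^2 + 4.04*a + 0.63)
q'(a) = (3.6*a - 2.69)/(-1.56*a^3 - 7.87*a^2 + 4.04*a + 0.63) + (1.8*a^2 - 2.69*a + 2.87)*(4.68*a^2 + 15.74*a - 4.04)/(-1.56*a^3 - 7.87*a^2 + 4.04*a + 0.63)^2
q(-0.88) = -0.83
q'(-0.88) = -0.76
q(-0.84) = -0.87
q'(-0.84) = -0.86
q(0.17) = 2.28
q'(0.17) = -4.51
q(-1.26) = -0.66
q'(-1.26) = -0.26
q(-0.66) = -1.08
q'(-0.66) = -1.66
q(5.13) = -0.09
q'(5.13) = 0.01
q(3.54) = -0.10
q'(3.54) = 0.01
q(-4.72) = -1.87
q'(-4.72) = 2.30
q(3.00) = -0.11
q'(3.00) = 0.01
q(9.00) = -0.07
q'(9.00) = 0.00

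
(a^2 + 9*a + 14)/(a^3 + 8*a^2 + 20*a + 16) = (a + 7)/(a^2 + 6*a + 8)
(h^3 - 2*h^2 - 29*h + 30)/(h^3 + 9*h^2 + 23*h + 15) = (h^2 - 7*h + 6)/(h^2 + 4*h + 3)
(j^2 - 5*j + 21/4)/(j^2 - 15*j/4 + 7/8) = 2*(2*j - 3)/(4*j - 1)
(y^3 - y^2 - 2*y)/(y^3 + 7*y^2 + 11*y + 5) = y*(y - 2)/(y^2 + 6*y + 5)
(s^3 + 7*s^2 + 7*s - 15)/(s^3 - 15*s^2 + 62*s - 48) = (s^2 + 8*s + 15)/(s^2 - 14*s + 48)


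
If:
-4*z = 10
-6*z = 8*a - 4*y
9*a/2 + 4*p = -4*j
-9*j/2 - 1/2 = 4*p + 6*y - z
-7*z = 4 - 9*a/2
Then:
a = -3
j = 84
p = -645/8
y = -39/4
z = -5/2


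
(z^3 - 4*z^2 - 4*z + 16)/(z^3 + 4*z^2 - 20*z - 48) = (z - 2)/(z + 6)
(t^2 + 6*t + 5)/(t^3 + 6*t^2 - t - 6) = (t + 5)/(t^2 + 5*t - 6)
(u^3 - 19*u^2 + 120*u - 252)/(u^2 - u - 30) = (u^2 - 13*u + 42)/(u + 5)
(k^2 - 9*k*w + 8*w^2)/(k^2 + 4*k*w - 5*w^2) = (k - 8*w)/(k + 5*w)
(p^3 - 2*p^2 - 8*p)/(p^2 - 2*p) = (p^2 - 2*p - 8)/(p - 2)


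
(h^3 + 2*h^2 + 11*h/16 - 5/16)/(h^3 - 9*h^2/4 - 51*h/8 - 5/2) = (4*h^2 + 3*h - 1)/(2*(2*h^2 - 7*h - 4))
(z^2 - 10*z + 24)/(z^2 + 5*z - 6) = (z^2 - 10*z + 24)/(z^2 + 5*z - 6)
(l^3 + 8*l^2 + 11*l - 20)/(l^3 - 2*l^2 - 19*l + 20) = (l + 5)/(l - 5)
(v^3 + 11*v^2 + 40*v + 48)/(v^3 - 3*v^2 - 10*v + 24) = (v^2 + 8*v + 16)/(v^2 - 6*v + 8)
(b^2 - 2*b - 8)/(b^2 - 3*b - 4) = (b + 2)/(b + 1)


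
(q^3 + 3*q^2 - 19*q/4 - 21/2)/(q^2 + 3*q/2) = q + 3/2 - 7/q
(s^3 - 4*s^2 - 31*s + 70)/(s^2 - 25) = (s^2 - 9*s + 14)/(s - 5)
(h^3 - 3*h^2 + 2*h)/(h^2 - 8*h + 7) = h*(h - 2)/(h - 7)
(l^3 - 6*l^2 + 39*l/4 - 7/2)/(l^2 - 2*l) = l - 4 + 7/(4*l)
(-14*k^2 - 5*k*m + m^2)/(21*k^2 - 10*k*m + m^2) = (-2*k - m)/(3*k - m)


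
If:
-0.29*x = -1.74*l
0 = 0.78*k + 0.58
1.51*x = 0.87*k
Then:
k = -0.74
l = -0.07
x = -0.43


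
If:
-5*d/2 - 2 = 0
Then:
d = -4/5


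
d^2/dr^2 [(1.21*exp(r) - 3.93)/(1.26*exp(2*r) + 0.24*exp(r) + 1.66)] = (1.920996*exp(4*r) - 25.322976*exp(3*r) - 18.750312*exp(2*r) + 32.17152*exp(r) + 4.899988)*exp(r)/(2.000376*exp(6*r) + 1.143072*exp(5*r) + 8.123976*exp(4*r) + 3.025728*exp(3*r) + 10.703016*exp(2*r) + 1.984032*exp(r) + 4.574296)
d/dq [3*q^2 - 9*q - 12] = 6*q - 9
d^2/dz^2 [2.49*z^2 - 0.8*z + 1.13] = 4.98000000000000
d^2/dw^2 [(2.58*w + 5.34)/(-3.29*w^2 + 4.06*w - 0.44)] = (-(2.58*w + 5.34)*(6.58*w - 4.06)*(13.16*w - 8.12) + (50.9292*w + 14.1876)*(3.29*w^2 - 4.06*w + 0.44))/(3.29*w^2 - 4.06*w + 0.44)^3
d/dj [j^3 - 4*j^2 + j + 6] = 3*j^2 - 8*j + 1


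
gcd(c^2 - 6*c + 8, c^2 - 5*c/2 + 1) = c - 2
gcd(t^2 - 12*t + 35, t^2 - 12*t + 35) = t^2 - 12*t + 35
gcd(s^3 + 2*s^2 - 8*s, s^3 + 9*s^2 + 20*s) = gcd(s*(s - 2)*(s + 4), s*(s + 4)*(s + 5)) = s^2 + 4*s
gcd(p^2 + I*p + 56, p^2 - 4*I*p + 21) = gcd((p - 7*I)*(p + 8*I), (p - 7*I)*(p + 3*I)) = p - 7*I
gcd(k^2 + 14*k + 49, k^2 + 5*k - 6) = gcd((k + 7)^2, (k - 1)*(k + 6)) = 1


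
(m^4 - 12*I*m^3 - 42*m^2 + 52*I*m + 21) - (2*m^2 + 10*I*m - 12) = m^4 - 12*I*m^3 - 44*m^2 + 42*I*m + 33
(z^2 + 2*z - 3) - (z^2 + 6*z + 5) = -4*z - 8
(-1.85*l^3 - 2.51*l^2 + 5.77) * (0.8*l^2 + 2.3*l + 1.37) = -1.48*l^5 - 6.263*l^4 - 8.3075*l^3 + 1.1773*l^2 + 13.271*l + 7.9049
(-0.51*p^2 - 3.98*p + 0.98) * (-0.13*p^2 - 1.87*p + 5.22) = 0.0663*p^4 + 1.4711*p^3 + 4.653*p^2 - 22.6082*p + 5.1156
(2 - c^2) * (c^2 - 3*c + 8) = -c^4 + 3*c^3 - 6*c^2 - 6*c + 16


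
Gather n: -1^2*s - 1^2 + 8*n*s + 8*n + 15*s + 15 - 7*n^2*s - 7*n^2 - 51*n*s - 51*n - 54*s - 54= n^2*(-7*s - 7) + n*(-43*s - 43) - 40*s - 40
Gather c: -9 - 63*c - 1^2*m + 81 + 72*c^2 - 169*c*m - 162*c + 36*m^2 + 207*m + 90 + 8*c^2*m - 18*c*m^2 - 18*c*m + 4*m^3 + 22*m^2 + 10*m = c^2*(8*m + 72) + c*(-18*m^2 - 187*m - 225) + 4*m^3 + 58*m^2 + 216*m + 162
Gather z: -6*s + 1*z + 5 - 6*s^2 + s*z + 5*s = -6*s^2 - s + z*(s + 1) + 5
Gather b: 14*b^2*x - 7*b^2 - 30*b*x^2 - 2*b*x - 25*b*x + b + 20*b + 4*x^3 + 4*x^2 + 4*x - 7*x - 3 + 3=b^2*(14*x - 7) + b*(-30*x^2 - 27*x + 21) + 4*x^3 + 4*x^2 - 3*x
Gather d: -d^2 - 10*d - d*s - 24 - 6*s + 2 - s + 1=-d^2 + d*(-s - 10) - 7*s - 21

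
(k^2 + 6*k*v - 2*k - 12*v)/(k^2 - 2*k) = (k + 6*v)/k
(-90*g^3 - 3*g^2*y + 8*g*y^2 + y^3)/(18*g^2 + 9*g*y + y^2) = (-15*g^2 + 2*g*y + y^2)/(3*g + y)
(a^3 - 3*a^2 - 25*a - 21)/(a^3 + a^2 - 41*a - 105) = (a + 1)/(a + 5)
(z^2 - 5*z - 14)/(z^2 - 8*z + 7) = (z + 2)/(z - 1)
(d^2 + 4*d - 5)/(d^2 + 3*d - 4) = (d + 5)/(d + 4)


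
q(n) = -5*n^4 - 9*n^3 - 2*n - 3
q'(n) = -20*n^3 - 27*n^2 - 2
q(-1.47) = 5.18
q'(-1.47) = 3.19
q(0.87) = -13.53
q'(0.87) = -35.61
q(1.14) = -27.06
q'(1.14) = -66.72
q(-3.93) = -641.58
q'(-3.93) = 794.96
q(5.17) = -4829.21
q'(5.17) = -3487.45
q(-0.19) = -2.56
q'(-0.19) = -2.84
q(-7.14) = -9707.37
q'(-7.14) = 5901.44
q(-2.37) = -36.20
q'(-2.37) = 112.58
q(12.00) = -119259.00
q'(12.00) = -38450.00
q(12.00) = -119259.00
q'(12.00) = -38450.00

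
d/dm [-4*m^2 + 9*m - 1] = 9 - 8*m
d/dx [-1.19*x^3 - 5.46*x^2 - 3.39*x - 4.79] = -3.57*x^2 - 10.92*x - 3.39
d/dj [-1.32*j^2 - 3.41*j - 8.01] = -2.64*j - 3.41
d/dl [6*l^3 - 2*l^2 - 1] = 2*l*(9*l - 2)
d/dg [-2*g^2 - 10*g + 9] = -4*g - 10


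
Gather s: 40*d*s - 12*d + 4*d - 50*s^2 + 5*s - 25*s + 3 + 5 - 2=-8*d - 50*s^2 + s*(40*d - 20) + 6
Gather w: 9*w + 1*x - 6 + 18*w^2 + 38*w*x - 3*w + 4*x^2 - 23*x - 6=18*w^2 + w*(38*x + 6) + 4*x^2 - 22*x - 12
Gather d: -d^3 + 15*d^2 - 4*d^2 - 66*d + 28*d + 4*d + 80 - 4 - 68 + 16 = -d^3 + 11*d^2 - 34*d + 24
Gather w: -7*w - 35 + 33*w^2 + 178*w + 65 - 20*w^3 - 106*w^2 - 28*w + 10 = -20*w^3 - 73*w^2 + 143*w + 40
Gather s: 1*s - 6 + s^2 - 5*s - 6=s^2 - 4*s - 12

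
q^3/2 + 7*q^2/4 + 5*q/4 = q*(q/2 + 1/2)*(q + 5/2)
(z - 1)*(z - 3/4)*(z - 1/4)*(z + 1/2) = z^4 - 3*z^3/2 + 3*z^2/16 + 13*z/32 - 3/32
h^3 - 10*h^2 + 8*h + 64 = (h - 8)*(h - 4)*(h + 2)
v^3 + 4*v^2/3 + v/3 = v*(v + 1/3)*(v + 1)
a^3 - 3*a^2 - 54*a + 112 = (a - 8)*(a - 2)*(a + 7)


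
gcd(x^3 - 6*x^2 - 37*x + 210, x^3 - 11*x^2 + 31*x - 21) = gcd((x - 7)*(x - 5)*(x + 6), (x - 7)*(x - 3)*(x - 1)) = x - 7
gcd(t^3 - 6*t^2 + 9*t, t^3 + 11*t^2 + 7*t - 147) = t - 3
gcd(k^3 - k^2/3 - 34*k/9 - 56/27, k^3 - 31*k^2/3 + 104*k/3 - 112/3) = k - 7/3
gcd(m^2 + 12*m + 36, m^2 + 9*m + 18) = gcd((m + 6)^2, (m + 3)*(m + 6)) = m + 6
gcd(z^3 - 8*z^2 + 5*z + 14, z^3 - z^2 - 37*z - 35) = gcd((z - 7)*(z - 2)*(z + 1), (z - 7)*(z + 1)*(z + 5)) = z^2 - 6*z - 7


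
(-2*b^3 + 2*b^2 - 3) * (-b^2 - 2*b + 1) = 2*b^5 + 2*b^4 - 6*b^3 + 5*b^2 + 6*b - 3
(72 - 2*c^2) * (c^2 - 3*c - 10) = -2*c^4 + 6*c^3 + 92*c^2 - 216*c - 720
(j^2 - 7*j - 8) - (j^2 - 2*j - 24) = 16 - 5*j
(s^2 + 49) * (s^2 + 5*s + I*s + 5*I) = s^4 + 5*s^3 + I*s^3 + 49*s^2 + 5*I*s^2 + 245*s + 49*I*s + 245*I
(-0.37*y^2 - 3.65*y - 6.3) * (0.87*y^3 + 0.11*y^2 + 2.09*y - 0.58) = -0.3219*y^5 - 3.2162*y^4 - 6.6558*y^3 - 8.1069*y^2 - 11.05*y + 3.654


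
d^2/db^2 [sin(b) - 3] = -sin(b)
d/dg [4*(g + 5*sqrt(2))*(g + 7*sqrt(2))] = 8*g + 48*sqrt(2)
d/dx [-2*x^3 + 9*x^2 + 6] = 6*x*(3 - x)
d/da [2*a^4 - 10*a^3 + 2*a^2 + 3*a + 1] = 8*a^3 - 30*a^2 + 4*a + 3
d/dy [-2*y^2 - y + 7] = -4*y - 1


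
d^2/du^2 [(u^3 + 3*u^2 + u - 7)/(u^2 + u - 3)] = 2*(2*u^3 - 3*u^2 + 15*u + 2)/(u^6 + 3*u^5 - 6*u^4 - 17*u^3 + 18*u^2 + 27*u - 27)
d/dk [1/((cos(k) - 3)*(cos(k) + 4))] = (sin(k) + sin(2*k))/((cos(k) - 3)^2*(cos(k) + 4)^2)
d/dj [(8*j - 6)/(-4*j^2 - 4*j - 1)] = 16*(j - 2)/(8*j^3 + 12*j^2 + 6*j + 1)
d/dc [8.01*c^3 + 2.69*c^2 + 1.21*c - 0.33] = 24.03*c^2 + 5.38*c + 1.21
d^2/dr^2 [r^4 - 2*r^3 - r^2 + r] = 12*r^2 - 12*r - 2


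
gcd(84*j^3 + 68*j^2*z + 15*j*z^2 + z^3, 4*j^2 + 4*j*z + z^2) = 2*j + z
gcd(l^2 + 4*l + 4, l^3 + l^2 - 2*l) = l + 2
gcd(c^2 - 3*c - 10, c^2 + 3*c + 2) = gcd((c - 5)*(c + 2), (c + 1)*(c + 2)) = c + 2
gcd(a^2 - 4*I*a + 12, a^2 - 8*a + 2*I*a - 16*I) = a + 2*I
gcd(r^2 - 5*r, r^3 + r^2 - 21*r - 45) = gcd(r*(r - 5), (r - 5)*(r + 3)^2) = r - 5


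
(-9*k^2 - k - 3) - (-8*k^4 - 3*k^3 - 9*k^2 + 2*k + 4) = 8*k^4 + 3*k^3 - 3*k - 7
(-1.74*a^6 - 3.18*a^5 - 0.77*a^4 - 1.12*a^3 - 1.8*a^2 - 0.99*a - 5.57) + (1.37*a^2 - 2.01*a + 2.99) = -1.74*a^6 - 3.18*a^5 - 0.77*a^4 - 1.12*a^3 - 0.43*a^2 - 3.0*a - 2.58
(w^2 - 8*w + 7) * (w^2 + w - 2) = w^4 - 7*w^3 - 3*w^2 + 23*w - 14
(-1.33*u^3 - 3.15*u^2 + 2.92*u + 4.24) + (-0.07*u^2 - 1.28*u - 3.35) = -1.33*u^3 - 3.22*u^2 + 1.64*u + 0.89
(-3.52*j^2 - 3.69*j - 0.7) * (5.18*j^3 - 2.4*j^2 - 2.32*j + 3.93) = -18.2336*j^5 - 10.6662*j^4 + 13.3964*j^3 - 3.5928*j^2 - 12.8777*j - 2.751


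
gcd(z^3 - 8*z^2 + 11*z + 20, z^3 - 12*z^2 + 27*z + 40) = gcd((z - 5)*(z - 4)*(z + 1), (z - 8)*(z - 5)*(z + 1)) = z^2 - 4*z - 5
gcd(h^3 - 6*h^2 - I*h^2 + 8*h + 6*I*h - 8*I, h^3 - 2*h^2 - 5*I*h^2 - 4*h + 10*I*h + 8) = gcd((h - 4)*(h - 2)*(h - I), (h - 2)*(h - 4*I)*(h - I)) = h^2 + h*(-2 - I) + 2*I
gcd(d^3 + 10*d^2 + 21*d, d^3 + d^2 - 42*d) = d^2 + 7*d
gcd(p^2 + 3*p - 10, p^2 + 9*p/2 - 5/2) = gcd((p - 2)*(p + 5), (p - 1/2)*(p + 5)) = p + 5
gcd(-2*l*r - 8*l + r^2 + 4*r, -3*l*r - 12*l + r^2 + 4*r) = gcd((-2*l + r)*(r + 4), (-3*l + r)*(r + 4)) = r + 4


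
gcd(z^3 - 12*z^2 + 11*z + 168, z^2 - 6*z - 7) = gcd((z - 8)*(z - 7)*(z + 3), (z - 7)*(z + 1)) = z - 7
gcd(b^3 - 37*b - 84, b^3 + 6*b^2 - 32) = b + 4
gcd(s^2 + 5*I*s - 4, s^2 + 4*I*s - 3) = s + I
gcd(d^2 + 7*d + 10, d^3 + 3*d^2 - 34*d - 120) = d + 5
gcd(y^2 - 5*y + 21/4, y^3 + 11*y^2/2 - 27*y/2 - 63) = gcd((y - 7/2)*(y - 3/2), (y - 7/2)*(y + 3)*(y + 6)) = y - 7/2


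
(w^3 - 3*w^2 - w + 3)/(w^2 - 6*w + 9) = (w^2 - 1)/(w - 3)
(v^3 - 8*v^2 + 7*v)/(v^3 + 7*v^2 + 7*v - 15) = v*(v - 7)/(v^2 + 8*v + 15)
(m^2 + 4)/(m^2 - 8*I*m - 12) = (m + 2*I)/(m - 6*I)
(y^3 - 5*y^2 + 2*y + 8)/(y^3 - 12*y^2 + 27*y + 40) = (y^2 - 6*y + 8)/(y^2 - 13*y + 40)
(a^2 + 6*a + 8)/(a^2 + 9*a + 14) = (a + 4)/(a + 7)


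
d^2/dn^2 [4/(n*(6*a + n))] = 8*(n^2 + n*(6*a + n) + (6*a + n)^2)/(n^3*(6*a + n)^3)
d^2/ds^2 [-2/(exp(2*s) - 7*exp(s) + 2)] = 2*(-2*(2*exp(s) - 7)^2*exp(s) + (4*exp(s) - 7)*(exp(2*s) - 7*exp(s) + 2))*exp(s)/(exp(2*s) - 7*exp(s) + 2)^3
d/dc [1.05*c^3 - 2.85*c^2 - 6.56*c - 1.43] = 3.15*c^2 - 5.7*c - 6.56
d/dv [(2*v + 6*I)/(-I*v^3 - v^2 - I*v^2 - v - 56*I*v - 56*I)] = (-4*I*v^3 + v^2*(16 - 2*I) + v*(12 - 12*I) + 336 + 106*I)/(v^6 + v^5*(2 - 2*I) + v^4*(112 - 4*I) + v^3*(222 - 114*I) + v^2*(3247 - 224*I) + v*(6272 - 112*I) + 3136)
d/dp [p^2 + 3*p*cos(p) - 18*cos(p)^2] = -3*p*sin(p) + 2*p + 18*sin(2*p) + 3*cos(p)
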